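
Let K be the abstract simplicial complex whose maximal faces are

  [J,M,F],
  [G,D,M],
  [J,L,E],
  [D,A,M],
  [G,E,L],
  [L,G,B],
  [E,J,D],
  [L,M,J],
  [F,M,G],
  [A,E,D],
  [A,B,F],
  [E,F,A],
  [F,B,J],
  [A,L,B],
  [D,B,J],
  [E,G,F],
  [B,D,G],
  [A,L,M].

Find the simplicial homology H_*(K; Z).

H_0 ≅ Z,  H_1 ≅ Z^2,  H_2 ≅ Z.

Fix the vertex order A < B < D < E < F < G < J < L < M and write every simplex with vertices in increasing order. Then dim K = 2 and the simplices of K are:

  0-simplices (9): A, B, D, E, F, G, J, L, M
  1-simplices (27): AB, AD, AE, AF, AL, AM, BD, BF, BG, BJ, BL, DE, DG, DJ, DM, EF, EG, EJ, EL, FG, FJ, FM, GL, GM, JL, JM, LM
  2-simplices (18): ABF, ABL, ADE, ADM, AEF, ALM, BDG, BDJ, BFJ, BGL, DEJ, DGM, EFG, EGL, EJL, FGM, FJM, JLM

so the chain groups are C_0 ≅ Z^9, C_1 ≅ Z^27, C_2 ≅ Z^18.

∂_1: C_1 → C_0 is given by ∂[p,q] = [q] − [p]. For instance
  ∂AD = D − A.
As a 9×27 matrix over Z this has rank 8, with invariant factors (1,1,1,1,1,1,1,1).

∂_2: C_2 → C_1 maps a triangle to the signed sum of its edges. For instance
  ∂ABF = BF − AF + AB,
  ∂ADM = DM − AM + AD.
As a 27×18 matrix over Z this has rank 17, with invariant factors (1,1,1,1,1,1,1,1,1,1,1,1,1,1,1,1,1).

From H_k ≅ ker(∂_k) / im(∂_{k+1}) we obtain:

  H_0: rank C_0 − rank ∂_1 = 9 − 8 = 1, and the invariant factors of ∂_1 are all 1, so H_0 ≅ Z.
  H_1: rank ker ∂_1 − rank ∂_2 = (27 − 8) − 17 = 2, and the invariant factors of ∂_2 are all 1, so H_1 ≅ Z^2.
  H_2: rank ker ∂_2 − rank ∂_3 = (18 − 17) − 0 = 1, and there is no ∂_3, so H_2 ≅ Z.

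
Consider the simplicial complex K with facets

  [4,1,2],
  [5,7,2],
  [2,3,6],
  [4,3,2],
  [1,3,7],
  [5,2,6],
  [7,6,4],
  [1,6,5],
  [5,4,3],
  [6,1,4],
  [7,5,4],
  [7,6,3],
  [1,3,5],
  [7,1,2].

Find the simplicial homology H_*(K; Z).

H_0 ≅ Z,  H_1 ≅ Z^2,  H_2 ≅ Z.

We work with the vertex ordering 1 < 2 < 3 < 4 < 5 < 6 < 7. The simplices of K, each written with vertices in increasing order, are:

  0-simplices (7): [1], [2], [3], [4], [5], [6], [7]
  1-simplices (21): [1,2], [1,3], [1,4], [1,5], [1,6], [1,7], [2,3], [2,4], [2,5], [2,6], [2,7], [3,4], [3,5], [3,6], [3,7], [4,5], [4,6], [4,7], [5,6], [5,7], [6,7]
  2-simplices (14): [1,2,4], [1,2,7], [1,3,5], [1,3,7], [1,4,6], [1,5,6], [2,3,4], [2,3,6], [2,5,6], [2,5,7], [3,4,5], [3,6,7], [4,5,7], [4,6,7]

giving chain groups C_0 ≅ Z^7, C_1 ≅ Z^21, C_2 ≅ Z^14.

The boundary map ∂_1: C_1 → C_0 sends each edge [p,q] (with p < q) to q − p.
This gives a 7×21 integer matrix of rank 6; reducing to Smith normal form yields diagonal entries (1,1,1,1,1,1).

∂_2: C_2 → C_1 acts by ∂[p,q,r] = [q,r] − [p,r] + [p,q]. For instance
  ∂[2,5,7] = [5,7] − [2,7] + [2,5],
  ∂[1,2,7] = [2,7] − [1,7] + [1,2].
As a 21×14 matrix over Z this has rank 13, with invariant factors (1,1,1,1,1,1,1,1,1,1,1,1,1).

Computing H_k = (kernel of ∂_k) / (image of ∂_{k+1}):

  H_0: rank C_0 − rank ∂_1 = 7 − 6 = 1, and the invariant factors of ∂_1 are all 1, so H_0 ≅ Z.
  H_1: rank ker ∂_1 − rank ∂_2 = (21 − 6) − 13 = 2, and the invariant factors of ∂_2 are all 1, so H_1 ≅ Z^2.
  H_2: rank ker ∂_2 − rank ∂_3 = (14 − 13) − 0 = 1, and there is no ∂_3, so H_2 ≅ Z.

(K is a triangulation of the torus T^2.)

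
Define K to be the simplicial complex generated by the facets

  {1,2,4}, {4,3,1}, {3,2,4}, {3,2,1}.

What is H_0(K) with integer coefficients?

Take the total order 1 < 2 < 3 < 4 on the vertex set. Then K (dimension 2) consists of the simplices:

  0-simplices (4): [1], [2], [3], [4]
  1-simplices (6): [1,2], [1,3], [1,4], [2,3], [2,4], [3,4]
  2-simplices (4): [1,2,3], [1,2,4], [1,3,4], [2,3,4]

giving chain groups C_0 ≅ Z^4, C_1 ≅ Z^6, C_2 ≅ Z^4.

Boundary ∂_1: C_1 → C_0 is given by ∂[p,q] = [q] − [p]. For instance
  ∂[1,2] = [2] − [1].
As a 4×6 matrix over Z this has rank 3, with invariant factors (1,1,1).

Boundary ∂_2: C_2 → C_1 sends each 2-simplex [p,q,r] to [q,r] − [p,r] + [p,q]. For instance
  ∂[1,2,3] = [2,3] − [1,3] + [1,2],
  ∂[1,3,4] = [3,4] − [1,4] + [1,3].
The 6×4 boundary matrix has rank 3 and Smith normal form diag(1,1,1).

Reading off H_k = ker ∂_k / im ∂_{k+1}:

  H_0: rank C_0 − rank ∂_1 = 4 − 3 = 1, and the invariant factors of ∂_1 are all 1, so H_0 ≅ Z.

H_0 = Z.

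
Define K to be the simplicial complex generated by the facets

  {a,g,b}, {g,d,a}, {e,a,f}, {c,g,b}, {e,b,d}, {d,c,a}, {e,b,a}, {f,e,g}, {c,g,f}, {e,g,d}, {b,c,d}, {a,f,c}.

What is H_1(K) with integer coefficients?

K has 7 vertices, 18 edges, 12 triangles.
rank ∂_1 = 6, rank ∂_2 = 12 ⇒ b_1 = 18 − 6 − 12 = 0; ∂_2 has invariant factor(s) [2] giving torsion. So H_1 ≅ Z/2Z.

H_1 = Z/2Z.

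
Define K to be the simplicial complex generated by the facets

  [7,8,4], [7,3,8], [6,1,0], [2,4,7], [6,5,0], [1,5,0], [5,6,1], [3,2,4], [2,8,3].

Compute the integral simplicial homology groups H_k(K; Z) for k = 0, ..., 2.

K has 9 vertices, 16 edges, 9 triangles.
rank ∂_0 = 0, rank ∂_1 = 7 ⇒ b_0 = 9 − 0 − 7 = 2; all invariant factors of ∂_1 are 1 so no torsion. So H_0 ≅ Z^2.
rank ∂_1 = 7, rank ∂_2 = 8 ⇒ b_1 = 16 − 7 − 8 = 1; all invariant factors of ∂_2 are 1 so no torsion. So H_1 ≅ Z.
rank ∂_2 = 8, rank ∂_3 = 0 ⇒ b_2 = 9 − 8 − 0 = 1. So H_2 ≅ Z.

H_0 = Z^2,  H_1 = Z,  H_2 = Z.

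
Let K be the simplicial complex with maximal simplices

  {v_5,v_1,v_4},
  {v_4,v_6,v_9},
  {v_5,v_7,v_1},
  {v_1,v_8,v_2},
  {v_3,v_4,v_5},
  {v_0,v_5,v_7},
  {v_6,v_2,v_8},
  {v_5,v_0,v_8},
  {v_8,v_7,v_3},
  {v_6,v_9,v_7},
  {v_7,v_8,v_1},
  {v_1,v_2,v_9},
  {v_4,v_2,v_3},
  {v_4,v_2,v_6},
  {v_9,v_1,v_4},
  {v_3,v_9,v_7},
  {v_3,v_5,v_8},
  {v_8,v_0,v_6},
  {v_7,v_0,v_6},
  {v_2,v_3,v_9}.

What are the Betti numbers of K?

Fix the vertex order v_0 < v_1 < v_2 < v_3 < v_4 < v_5 < v_6 < v_7 < v_8 < v_9 and write every simplex with vertices in increasing order. Then dim K = 2 and the simplices of K are:

  0-simplices (10): [v_0], [v_1], [v_2], [v_3], [v_4], [v_5], [v_6], [v_7], [v_8], [v_9]
  1-simplices (30): (30 of them)
  2-simplices (20): (20 of them)

giving chain groups C_0 ≅ Z^10, C_1 ≅ Z^30, C_2 ≅ Z^20.

The boundary map ∂_1: C_1 → C_0 sends each edge [p,q] (with p < q) to q − p. For instance
  ∂[v_3,v_5] = [v_5] − [v_3].
The resulting 10×30 matrix has rank 9, and its Smith normal form has invariant factors (1,1,1,1,1,1,1,1,1).

The boundary map ∂_2: C_2 → C_1 acts by ∂[p,q,r] = [q,r] − [p,r] + [p,q]. For instance
  ∂[v_3,v_7,v_9] = [v_7,v_9] − [v_3,v_9] + [v_3,v_7],
  ∂[v_2,v_6,v_8] = [v_6,v_8] − [v_2,v_8] + [v_2,v_6].
The resulting 30×20 matrix has rank 20, and its Smith normal form has invariant factors (1,1,1,1,1,1,1,1,1,1,1,1,1,1,1,1,1,1,1,2).

From H_k ≅ ker(∂_k) / im(∂_{k+1}) we obtain:

  H_0: rank C_0 − rank ∂_1 = 10 − 9 = 1, and the invariant factors of ∂_1 are all 1, so H_0 ≅ Z.
  H_1: rank ker ∂_1 − rank ∂_2 = (30 − 9) − 20 = 1, and ∂_2 has invariant factor 2 > 1, so H_1 ≅ Z ⊕ Z/2.
  H_2: rank ker ∂_2 − rank ∂_3 = (20 − 20) − 0 = 0, and there is no ∂_3, so H_2 ≅ 0.

As a check, the Euler characteristic is 10 − 30 + 20 = 0, which agrees with 1 − 1 + 0 = 0.
(K is a triangulation of the Klein bottle.)

Hence the Betti numbers are b_0 = 1, b_1 = 1, b_2 = 0.

b_0 = 1, b_1 = 1, b_2 = 0.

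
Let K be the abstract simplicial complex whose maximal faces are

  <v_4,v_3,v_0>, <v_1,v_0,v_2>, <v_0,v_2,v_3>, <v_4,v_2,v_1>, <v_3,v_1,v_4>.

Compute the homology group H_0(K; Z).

H_0 ≅ Z.

Order the vertices as v_0 < v_1 < v_2 < v_3 < v_4. Listing each simplex with vertices in this order, K has dimension 2 with simplices:

  0-simplices (5): [v_0], [v_1], [v_2], [v_3], [v_4]
  1-simplices (10): [v_0,v_1], [v_0,v_2], [v_0,v_3], [v_0,v_4], [v_1,v_2], [v_1,v_3], [v_1,v_4], [v_2,v_3], [v_2,v_4], [v_3,v_4]
  2-simplices (5): [v_0,v_1,v_2], [v_0,v_2,v_3], [v_0,v_3,v_4], [v_1,v_2,v_4], [v_1,v_3,v_4]

giving chain groups C_0 ≅ Z^5, C_1 ≅ Z^10, C_2 ≅ Z^5.

The boundary map ∂_1: C_1 → C_0 maps an edge to its endpoints' difference, ∂[p,q] = q − p.
The 5×10 boundary matrix has rank 4 and Smith normal form diag(1,1,1,1).

Boundary ∂_2: C_2 → C_1 maps a triangle to the signed sum of its edges. For instance
  ∂[v_1,v_3,v_4] = [v_3,v_4] − [v_1,v_4] + [v_1,v_3],
  ∂[v_1,v_2,v_4] = [v_2,v_4] − [v_1,v_4] + [v_1,v_2].
The 10×5 boundary matrix has rank 5 and Smith normal form diag(1,1,1,1,1).

From H_k ≅ ker(∂_k) / im(∂_{k+1}) we obtain:

  H_0: rank C_0 − rank ∂_1 = 5 − 4 = 1, and the invariant factors of ∂_1 are all 1, so H_0 ≅ Z.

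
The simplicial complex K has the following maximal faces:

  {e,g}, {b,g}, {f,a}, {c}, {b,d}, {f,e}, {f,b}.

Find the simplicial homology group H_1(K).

H_1 ≅ Z.

K has 7 vertices, 6 edges.
rank ∂_1 = 5, rank ∂_2 = 0 ⇒ b_1 = 6 − 5 − 0 = 1. So H_1 ≅ Z.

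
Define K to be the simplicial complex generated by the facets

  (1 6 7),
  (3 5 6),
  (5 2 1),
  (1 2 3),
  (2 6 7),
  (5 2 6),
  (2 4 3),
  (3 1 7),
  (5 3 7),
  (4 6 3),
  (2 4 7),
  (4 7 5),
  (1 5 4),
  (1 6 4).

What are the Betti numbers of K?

Fix the vertex order 1 < 2 < 3 < 4 < 5 < 6 < 7 and write every simplex with vertices in increasing order. Then dim K = 2 and the simplices of K are:

  0-simplices (7): [1], [2], [3], [4], [5], [6], [7]
  1-simplices (21): [1,2], [1,3], [1,4], [1,5], [1,6], [1,7], [2,3], [2,4], [2,5], [2,6], [2,7], [3,4], [3,5], [3,6], [3,7], [4,5], [4,6], [4,7], [5,6], [5,7], [6,7]
  2-simplices (14): [1,2,3], [1,2,5], [1,3,7], [1,4,5], [1,4,6], [1,6,7], [2,3,4], [2,4,7], [2,5,6], [2,6,7], [3,4,6], [3,5,6], [3,5,7], [4,5,7]

Hence C_0 ≅ Z^7, C_1 ≅ Z^21, C_2 ≅ Z^14.

∂_1: C_1 → C_0 maps an edge to its endpoints' difference, ∂[p,q] = q − p. For instance
  ∂[2,5] = [5] − [2].
As a 7×21 matrix over Z this has rank 6, with invariant factors (1,1,1,1,1,1).

Boundary ∂_2: C_2 → C_1 acts by ∂[p,q,r] = [q,r] − [p,r] + [p,q]. For instance
  ∂[3,4,6] = [4,6] − [3,6] + [3,4],
  ∂[1,2,5] = [2,5] − [1,5] + [1,2].
The resulting 21×14 matrix has rank 13, and its Smith normal form has invariant factors (1,1,1,1,1,1,1,1,1,1,1,1,1).

Now H_k = ker ∂_k / im ∂_{k+1}, so:

  H_0: rank C_0 − rank ∂_1 = 7 − 6 = 1, and the invariant factors of ∂_1 are all 1, so H_0 = Z.
  H_1: rank ker ∂_1 − rank ∂_2 = (21 − 6) − 13 = 2, and the invariant factors of ∂_2 are all 1, so H_1 = Z^2.
  H_2: rank ker ∂_2 − rank ∂_3 = (14 − 13) − 0 = 1, and there is no ∂_3, so H_2 = Z.

Hence the Betti numbers are b_0 = 1, b_1 = 2, b_2 = 1.

b_0 = 1, b_1 = 2, b_2 = 1.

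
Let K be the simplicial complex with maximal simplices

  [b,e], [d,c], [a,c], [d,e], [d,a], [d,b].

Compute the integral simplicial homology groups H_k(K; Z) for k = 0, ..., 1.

K has 5 vertices, 6 edges.
rank ∂_0 = 0, rank ∂_1 = 4 ⇒ b_0 = 5 − 0 − 4 = 1; all invariant factors of ∂_1 are 1 so no torsion. So H_0 ≅ Z.
rank ∂_1 = 4, rank ∂_2 = 0 ⇒ b_1 = 6 − 4 − 0 = 2. So H_1 ≅ Z^2.

H_0 = Z,  H_1 = Z^2.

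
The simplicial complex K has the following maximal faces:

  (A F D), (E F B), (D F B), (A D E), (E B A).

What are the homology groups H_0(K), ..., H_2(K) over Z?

H_0 = Z,  H_1 = Z,  H_2 = 0.

Take the total order A < B < D < E < F on the vertex set. Then K (dimension 2) consists of the simplices:

  0-simplices (5): A, B, D, E, F
  1-simplices (10): AB, AD, AE, AF, BD, BE, BF, DE, DF, EF
  2-simplices (5): ABE, ADE, ADF, BDF, BEF

giving chain groups C_0 ≅ Z^5, C_1 ≅ Z^10, C_2 ≅ Z^5.

The boundary map ∂_1: C_1 → C_0 is given by ∂[p,q] = [q] − [p]. For instance
  ∂BF = F − B.
This gives a 5×10 integer matrix of rank 4; reducing to Smith normal form yields diagonal entries (1,1,1,1).

∂_2: C_2 → C_1 acts by ∂[p,q,r] = [q,r] − [p,r] + [p,q]. For instance
  ∂BDF = DF − BF + BD,
  ∂ADE = DE − AE + AD.
The resulting 10×5 matrix has rank 5, and its Smith normal form has invariant factors (1,1,1,1,1).

Computing H_k = (kernel of ∂_k) / (image of ∂_{k+1}):

  H_0: rank C_0 − rank ∂_1 = 5 − 4 = 1, and the invariant factors of ∂_1 are all 1, so H_0 ≅ Z.
  H_1: rank ker ∂_1 − rank ∂_2 = (10 − 4) − 5 = 1, and the invariant factors of ∂_2 are all 1, so H_1 ≅ Z.
  H_2: rank ker ∂_2 − rank ∂_3 = (5 − 5) − 0 = 0, and there is no ∂_3, so H_2 ≅ 0.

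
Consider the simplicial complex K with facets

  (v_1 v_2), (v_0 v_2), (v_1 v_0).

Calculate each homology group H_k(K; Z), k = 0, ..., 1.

We work with the vertex ordering v_0 < v_1 < v_2. The simplices of K, each written with vertices in increasing order, are:

  0-simplices (3): [v_0], [v_1], [v_2]
  1-simplices (3): [v_0,v_1], [v_0,v_2], [v_1,v_2]

so the chain groups are C_0 ≅ Z^3, C_1 ≅ Z^3.

Boundary ∂_1: C_1 → C_0 sends each edge [p,q] (with p < q) to q − p. For instance
  ∂[v_0,v_2] = [v_2] − [v_0].
The resulting 3×3 matrix has rank 2, and its Smith normal form has invariant factors (1,1).

Now H_k = ker ∂_k / im ∂_{k+1}, so:

  H_0: rank C_0 − rank ∂_1 = 3 − 2 = 1, and the invariant factors of ∂_1 are all 1, so H_0 ≅ Z.
  H_1: rank ker ∂_1 − rank ∂_2 = (3 − 2) − 0 = 1, and there is no ∂_2, so H_1 ≅ Z.

As a check, the Euler characteristic is 3 − 3 = 0, which agrees with 1 − 1 = 0.

H_0 = Z,  H_1 = Z.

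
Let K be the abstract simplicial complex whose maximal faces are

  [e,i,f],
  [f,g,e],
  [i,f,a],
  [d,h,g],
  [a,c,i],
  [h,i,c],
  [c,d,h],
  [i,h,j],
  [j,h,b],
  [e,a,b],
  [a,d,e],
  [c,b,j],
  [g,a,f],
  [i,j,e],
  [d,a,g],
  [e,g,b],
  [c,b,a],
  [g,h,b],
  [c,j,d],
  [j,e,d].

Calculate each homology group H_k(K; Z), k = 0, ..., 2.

Order the vertices as a < b < c < d < e < f < g < h < i < j. Listing each simplex with vertices in this order, K has dimension 2 with simplices:

  0-simplices (10): a, b, c, d, e, f, g, h, i, j
  1-simplices (30): ab, ac, ad, ae, af, ag, ai, bc, be, bg, bh, bj, cd, ch, ci, cj, de, dg, dh, dj, ef, eg, ei, ej, fg, fi, gh, hi, hj, ij
  2-simplices (20): abc, abe, aci, ade, adg, afg, afi, bcj, beg, bgh, bhj, cdh, cdj, chi, dej, dgh, efg, efi, eij, hij

Hence C_0 ≅ Z^10, C_1 ≅ Z^30, C_2 ≅ Z^20.

The boundary map ∂_1: C_1 → C_0 sends each edge [p,q] (with p < q) to q − p.
This gives a 10×30 integer matrix of rank 9; reducing to Smith normal form yields diagonal entries (1,1,1,1,1,1,1,1,1).

The boundary map ∂_2: C_2 → C_1 maps a triangle to the signed sum of its edges. For instance
  ∂abe = be − ae + ab,
  ∂adg = dg − ag + ad.
The resulting 30×20 matrix has rank 20, and its Smith normal form has invariant factors (1,1,1,1,1,1,1,1,1,1,1,1,1,1,1,1,1,1,1,2).

Now H_k = ker ∂_k / im ∂_{k+1}, so:

  H_0: rank C_0 − rank ∂_1 = 10 − 9 = 1, and the invariant factors of ∂_1 are all 1, so H_0 = Z.
  H_1: rank ker ∂_1 − rank ∂_2 = (30 − 9) − 20 = 1, and ∂_2 has invariant factor 2 > 1, so H_1 = Z ⊕ Z/2.
  H_2: rank ker ∂_2 − rank ∂_3 = (20 − 20) − 0 = 0, and there is no ∂_3, so H_2 = 0.

H_0 ≅ Z,  H_1 ≅ Z ⊕ Z/2,  H_2 = 0.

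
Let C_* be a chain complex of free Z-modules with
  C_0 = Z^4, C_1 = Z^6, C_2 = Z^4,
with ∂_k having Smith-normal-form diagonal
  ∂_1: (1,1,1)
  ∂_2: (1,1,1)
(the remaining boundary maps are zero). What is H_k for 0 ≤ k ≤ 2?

H_0 ≅ Z,  H_1 = 0,  H_2 ≅ Z.

H_0: b_0 = 4 − 0 − 3 = 1; torsion from ∂_1 factors > 1: none. So H_0 ≅ Z.
H_1: b_1 = 6 − 3 − 3 = 0; torsion from ∂_2 factors > 1: none. So H_1 ≅ 0.
H_2: b_2 = 4 − 3 − 0 = 1; torsion from ∂_3 factors > 1: none. So H_2 ≅ Z.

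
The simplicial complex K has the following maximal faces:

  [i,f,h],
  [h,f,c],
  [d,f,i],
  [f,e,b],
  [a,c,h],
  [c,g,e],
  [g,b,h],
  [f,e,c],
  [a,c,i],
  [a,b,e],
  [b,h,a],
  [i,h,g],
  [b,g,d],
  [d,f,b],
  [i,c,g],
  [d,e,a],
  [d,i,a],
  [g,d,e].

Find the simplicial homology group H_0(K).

Order the vertices as a < b < c < d < e < f < g < h < i. Listing each simplex with vertices in this order, K has dimension 2 with simplices:

  0-simplices (9): a, b, c, d, e, f, g, h, i
  1-simplices (27): ab, ac, ad, ae, ah, ai, bd, be, bf, bg, bh, ce, cf, cg, ch, ci, de, df, dg, di, ef, eg, fh, fi, gh, gi, hi
  2-simplices (18): abe, abh, ach, aci, ade, adi, bdf, bdg, bef, bgh, cef, ceg, cfh, cgi, deg, dfi, fhi, ghi

giving chain groups C_0 ≅ Z^9, C_1 ≅ Z^27, C_2 ≅ Z^18.

∂_1: C_1 → C_0 is given by ∂[p,q] = [q] − [p]. For instance
  ∂di = i − d.
This gives a 9×27 integer matrix of rank 8; reducing to Smith normal form yields diagonal entries (1,1,1,1,1,1,1,1).

Boundary ∂_2: C_2 → C_1 maps a triangle to the signed sum of its edges. For instance
  ∂cgi = gi − ci + cg,
  ∂abe = be − ae + ab.
The resulting 27×18 matrix has rank 18, and its Smith normal form has invariant factors (1,1,1,1,1,1,1,1,1,1,1,1,1,1,1,1,1,2).

From H_k ≅ ker(∂_k) / im(∂_{k+1}) we obtain:

  H_0: rank C_0 − rank ∂_1 = 9 − 8 = 1, and the invariant factors of ∂_1 are all 1, so H_0 = Z.

H_0 ≅ Z.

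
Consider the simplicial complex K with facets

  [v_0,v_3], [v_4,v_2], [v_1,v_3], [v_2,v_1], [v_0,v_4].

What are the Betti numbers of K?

Fix the vertex order v_0 < v_1 < v_2 < v_3 < v_4 and write every simplex with vertices in increasing order. Then dim K = 1 and the simplices of K are:

  0-simplices (5): [v_0], [v_1], [v_2], [v_3], [v_4]
  1-simplices (5): [v_0,v_3], [v_0,v_4], [v_1,v_2], [v_1,v_3], [v_2,v_4]

so the chain groups are C_0 ≅ Z^5, C_1 ≅ Z^5.

The boundary map ∂_1: C_1 → C_0 sends each edge [p,q] (with p < q) to q − p.
The resulting 5×5 matrix has rank 4, and its Smith normal form has invariant factors (1,1,1,1).

Reading off H_k = ker ∂_k / im ∂_{k+1}:

  H_0: rank C_0 − rank ∂_1 = 5 − 4 = 1, and the invariant factors of ∂_1 are all 1, so H_0 = Z.
  H_1: rank ker ∂_1 − rank ∂_2 = (5 − 4) − 0 = 1, and there is no ∂_2, so H_1 = Z.

(K is a triangulation of the circle S^1.)

Hence the Betti numbers are b_0 = 1, b_1 = 1.

b_0 = 1, b_1 = 1.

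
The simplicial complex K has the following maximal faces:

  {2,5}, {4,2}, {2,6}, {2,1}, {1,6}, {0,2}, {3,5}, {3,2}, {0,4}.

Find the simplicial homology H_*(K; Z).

H_0 = Z,  H_1 = Z^3.

Order the vertices as 0 < 1 < 2 < 3 < 4 < 5 < 6. Listing each simplex with vertices in this order, K has dimension 1 with simplices:

  0-simplices (7): [0], [1], [2], [3], [4], [5], [6]
  1-simplices (9): [0,2], [0,4], [1,2], [1,6], [2,3], [2,4], [2,5], [2,6], [3,5]

giving chain groups C_0 ≅ Z^7, C_1 ≅ Z^9.

∂_1: C_1 → C_0 sends each edge [p,q] (with p < q) to q − p. For instance
  ∂[0,2] = [2] − [0].
The 7×9 boundary matrix has rank 6 and Smith normal form diag(1,1,1,1,1,1).

From H_k ≅ ker(∂_k) / im(∂_{k+1}) we obtain:

  H_0: rank C_0 − rank ∂_1 = 7 − 6 = 1, and the invariant factors of ∂_1 are all 1, so H_0 ≅ Z.
  H_1: rank ker ∂_1 − rank ∂_2 = (9 − 6) − 0 = 3, and there is no ∂_2, so H_1 ≅ Z^3.

As a check, the Euler characteristic is 7 − 9 = -2, which agrees with 1 − 3 = -2.
(K is a triangulation of a wedge of 3 circles.)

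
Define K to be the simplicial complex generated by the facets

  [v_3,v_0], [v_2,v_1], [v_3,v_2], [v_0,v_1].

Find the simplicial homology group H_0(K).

H_0 ≅ Z.

Order the vertices as v_0 < v_1 < v_2 < v_3. Listing each simplex with vertices in this order, K has dimension 1 with simplices:

  0-simplices (4): [v_0], [v_1], [v_2], [v_3]
  1-simplices (4): [v_0,v_1], [v_0,v_3], [v_1,v_2], [v_2,v_3]

giving chain groups C_0 ≅ Z^4, C_1 ≅ Z^4.

Boundary ∂_1: C_1 → C_0 maps an edge to its endpoints' difference, ∂[p,q] = q − p. For instance
  ∂[v_0,v_3] = [v_3] − [v_0].
The 4×4 boundary matrix has rank 3 and Smith normal form diag(1,1,1).

Reading off H_k = ker ∂_k / im ∂_{k+1}:

  H_0: rank C_0 − rank ∂_1 = 4 − 3 = 1, and the invariant factors of ∂_1 are all 1, so H_0 = Z.

(K is a triangulation of the circle S^1.)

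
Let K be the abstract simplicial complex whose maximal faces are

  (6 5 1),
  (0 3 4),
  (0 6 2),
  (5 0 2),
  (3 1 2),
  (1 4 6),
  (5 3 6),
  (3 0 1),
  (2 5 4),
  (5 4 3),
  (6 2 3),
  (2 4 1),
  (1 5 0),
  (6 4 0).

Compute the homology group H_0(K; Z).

Take the total order 0 < 1 < 2 < 3 < 4 < 5 < 6 on the vertex set. Then K (dimension 2) consists of the simplices:

  0-simplices (7): [0], [1], [2], [3], [4], [5], [6]
  1-simplices (21): [0,1], [0,2], [0,3], [0,4], [0,5], [0,6], [1,2], [1,3], [1,4], [1,5], [1,6], [2,3], [2,4], [2,5], [2,6], [3,4], [3,5], [3,6], [4,5], [4,6], [5,6]
  2-simplices (14): [0,1,3], [0,1,5], [0,2,5], [0,2,6], [0,3,4], [0,4,6], [1,2,3], [1,2,4], [1,4,6], [1,5,6], [2,3,6], [2,4,5], [3,4,5], [3,5,6]

giving chain groups C_0 ≅ Z^7, C_1 ≅ Z^21, C_2 ≅ Z^14.

The boundary map ∂_1: C_1 → C_0 sends each edge [p,q] (with p < q) to q − p.
The 7×21 boundary matrix has rank 6 and Smith normal form diag(1,1,1,1,1,1).

Boundary ∂_2: C_2 → C_1 acts by ∂[p,q,r] = [q,r] − [p,r] + [p,q]. For instance
  ∂[2,4,5] = [4,5] − [2,5] + [2,4],
  ∂[1,2,3] = [2,3] − [1,3] + [1,2].
As a 21×14 matrix over Z this has rank 13, with invariant factors (1,1,1,1,1,1,1,1,1,1,1,1,1).

Now H_k = ker ∂_k / im ∂_{k+1}, so:

  H_0: rank C_0 − rank ∂_1 = 7 − 6 = 1, and the invariant factors of ∂_1 are all 1, so H_0 ≅ Z.

(K is a triangulation of the torus T^2.)

H_0 = Z.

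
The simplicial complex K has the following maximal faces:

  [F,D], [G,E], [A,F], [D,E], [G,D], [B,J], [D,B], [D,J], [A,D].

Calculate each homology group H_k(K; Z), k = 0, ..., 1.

Order the vertices as A < B < D < E < F < G < J. Listing each simplex with vertices in this order, K has dimension 1 with simplices:

  0-simplices (7): A, B, D, E, F, G, J
  1-simplices (9): AD, AF, BD, BJ, DE, DF, DG, DJ, EG

Hence C_0 ≅ Z^7, C_1 ≅ Z^9.

∂_1: C_1 → C_0 sends each edge [p,q] (with p < q) to q − p. For instance
  ∂DG = G − D.
This gives a 7×9 integer matrix of rank 6; reducing to Smith normal form yields diagonal entries (1,1,1,1,1,1).

Computing H_k = (kernel of ∂_k) / (image of ∂_{k+1}):

  H_0: rank C_0 − rank ∂_1 = 7 − 6 = 1, and the invariant factors of ∂_1 are all 1, so H_0 = Z.
  H_1: rank ker ∂_1 − rank ∂_2 = (9 − 6) − 0 = 3, and there is no ∂_2, so H_1 = Z^3.

(K is a triangulation of a wedge of 3 circles.)

H_0 = Z,  H_1 = Z^3.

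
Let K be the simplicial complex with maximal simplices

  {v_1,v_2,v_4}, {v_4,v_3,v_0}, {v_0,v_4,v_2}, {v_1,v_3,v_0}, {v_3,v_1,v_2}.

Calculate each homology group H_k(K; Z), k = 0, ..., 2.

Take the total order v_0 < v_1 < v_2 < v_3 < v_4 on the vertex set. Then K (dimension 2) consists of the simplices:

  0-simplices (5): [v_0], [v_1], [v_2], [v_3], [v_4]
  1-simplices (10): [v_0,v_1], [v_0,v_2], [v_0,v_3], [v_0,v_4], [v_1,v_2], [v_1,v_3], [v_1,v_4], [v_2,v_3], [v_2,v_4], [v_3,v_4]
  2-simplices (5): [v_0,v_1,v_3], [v_0,v_2,v_4], [v_0,v_3,v_4], [v_1,v_2,v_3], [v_1,v_2,v_4]

so the chain groups are C_0 ≅ Z^5, C_1 ≅ Z^10, C_2 ≅ Z^5.

∂_1: C_1 → C_0 maps an edge to its endpoints' difference, ∂[p,q] = q − p. For instance
  ∂[v_0,v_4] = [v_4] − [v_0].
This gives a 5×10 integer matrix of rank 4; reducing to Smith normal form yields diagonal entries (1,1,1,1).

The boundary map ∂_2: C_2 → C_1 maps a triangle to the signed sum of its edges. For instance
  ∂[v_1,v_2,v_4] = [v_2,v_4] − [v_1,v_4] + [v_1,v_2],
  ∂[v_0,v_1,v_3] = [v_1,v_3] − [v_0,v_3] + [v_0,v_1].
The 10×5 boundary matrix has rank 5 and Smith normal form diag(1,1,1,1,1).

From H_k ≅ ker(∂_k) / im(∂_{k+1}) we obtain:

  H_0: rank C_0 − rank ∂_1 = 5 − 4 = 1, and the invariant factors of ∂_1 are all 1, so H_0 ≅ Z.
  H_1: rank ker ∂_1 − rank ∂_2 = (10 − 4) − 5 = 1, and the invariant factors of ∂_2 are all 1, so H_1 ≅ Z.
  H_2: rank ker ∂_2 − rank ∂_3 = (5 − 5) − 0 = 0, and there is no ∂_3, so H_2 ≅ 0.

H_0 ≅ Z,  H_1 ≅ Z,  H_2 = 0.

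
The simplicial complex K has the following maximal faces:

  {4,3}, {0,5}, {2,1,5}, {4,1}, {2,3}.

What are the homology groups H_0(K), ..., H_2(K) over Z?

Fix the vertex order 0 < 1 < 2 < 3 < 4 < 5 and write every simplex with vertices in increasing order. Then dim K = 2 and the simplices of K are:

  0-simplices (6): [0], [1], [2], [3], [4], [5]
  1-simplices (7): [0,5], [1,2], [1,4], [1,5], [2,3], [2,5], [3,4]
  2-simplices (1): [1,2,5]

giving chain groups C_0 ≅ Z^6, C_1 ≅ Z^7, C_2 ≅ Z^1.

The boundary map ∂_1: C_1 → C_0 sends each edge [p,q] (with p < q) to q − p. For instance
  ∂[2,3] = [3] − [2].
The resulting 6×7 matrix has rank 5, and its Smith normal form has invariant factors (1,1,1,1,1).

The boundary map ∂_2: C_2 → C_1 sends each 2-simplex [p,q,r] to [q,r] − [p,r] + [p,q]. For instance
  ∂[1,2,5] = [2,5] − [1,5] + [1,2].
This gives a 7×1 integer matrix of rank 1; reducing to Smith normal form yields diagonal entries (1).

From H_k ≅ ker(∂_k) / im(∂_{k+1}) we obtain:

  H_0: rank C_0 − rank ∂_1 = 6 − 5 = 1, and the invariant factors of ∂_1 are all 1, so H_0 = Z.
  H_1: rank ker ∂_1 − rank ∂_2 = (7 − 5) − 1 = 1, and the invariant factors of ∂_2 are all 1, so H_1 = Z.
  H_2: rank ker ∂_2 − rank ∂_3 = (1 − 1) − 0 = 0, and there is no ∂_3, so H_2 = 0.

H_0 = Z,  H_1 = Z,  H_2 = 0.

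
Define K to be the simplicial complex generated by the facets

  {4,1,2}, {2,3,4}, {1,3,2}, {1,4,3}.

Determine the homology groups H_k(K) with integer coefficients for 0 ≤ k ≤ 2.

H_0 ≅ Z,  H_1 = 0,  H_2 ≅ Z.

We work with the vertex ordering 1 < 2 < 3 < 4. The simplices of K, each written with vertices in increasing order, are:

  0-simplices (4): [1], [2], [3], [4]
  1-simplices (6): [1,2], [1,3], [1,4], [2,3], [2,4], [3,4]
  2-simplices (4): [1,2,3], [1,2,4], [1,3,4], [2,3,4]

Hence C_0 ≅ Z^4, C_1 ≅ Z^6, C_2 ≅ Z^4.

The boundary map ∂_1: C_1 → C_0 is given by ∂[p,q] = [q] − [p]. For instance
  ∂[1,4] = [4] − [1].
The resulting 4×6 matrix has rank 3, and its Smith normal form has invariant factors (1,1,1).

Boundary ∂_2: C_2 → C_1 sends each 2-simplex [p,q,r] to [q,r] − [p,r] + [p,q]. For instance
  ∂[1,2,3] = [2,3] − [1,3] + [1,2],
  ∂[2,3,4] = [3,4] − [2,4] + [2,3].
This gives a 6×4 integer matrix of rank 3; reducing to Smith normal form yields diagonal entries (1,1,1).

Now H_k = ker ∂_k / im ∂_{k+1}, so:

  H_0: rank C_0 − rank ∂_1 = 4 − 3 = 1, and the invariant factors of ∂_1 are all 1, so H_0 = Z.
  H_1: rank ker ∂_1 − rank ∂_2 = (6 − 3) − 3 = 0, and the invariant factors of ∂_2 are all 1, so H_1 = 0.
  H_2: rank ker ∂_2 − rank ∂_3 = (4 − 3) − 0 = 1, and there is no ∂_3, so H_2 = Z.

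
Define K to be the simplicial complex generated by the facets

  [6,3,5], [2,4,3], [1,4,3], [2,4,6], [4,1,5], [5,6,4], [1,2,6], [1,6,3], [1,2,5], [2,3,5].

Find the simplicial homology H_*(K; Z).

H_0 = Z,  H_1 = Z_2,  H_2 = 0.

We work with the vertex ordering 1 < 2 < 3 < 4 < 5 < 6. The simplices of K, each written with vertices in increasing order, are:

  0-simplices (6): [1], [2], [3], [4], [5], [6]
  1-simplices (15): [1,2], [1,3], [1,4], [1,5], [1,6], [2,3], [2,4], [2,5], [2,6], [3,4], [3,5], [3,6], [4,5], [4,6], [5,6]
  2-simplices (10): [1,2,5], [1,2,6], [1,3,4], [1,3,6], [1,4,5], [2,3,4], [2,3,5], [2,4,6], [3,5,6], [4,5,6]

giving chain groups C_0 ≅ Z^6, C_1 ≅ Z^15, C_2 ≅ Z^10.

∂_1: C_1 → C_0 is given by ∂[p,q] = [q] − [p].
As a 6×15 matrix over Z this has rank 5, with invariant factors (1,1,1,1,1).

∂_2: C_2 → C_1 sends each 2-simplex [p,q,r] to [q,r] − [p,r] + [p,q]. For instance
  ∂[1,4,5] = [4,5] − [1,5] + [1,4],
  ∂[2,4,6] = [4,6] − [2,6] + [2,4].
The 15×10 boundary matrix has rank 10 and Smith normal form diag(1,1,1,1,1,1,1,1,1,2).

Computing H_k = (kernel of ∂_k) / (image of ∂_{k+1}):

  H_0: rank C_0 − rank ∂_1 = 6 − 5 = 1, and the invariant factors of ∂_1 are all 1, so H_0 ≅ Z.
  H_1: rank ker ∂_1 − rank ∂_2 = (15 − 5) − 10 = 0, and ∂_2 has invariant factor 2 > 1, so H_1 ≅ Z_2.
  H_2: rank ker ∂_2 − rank ∂_3 = (10 − 10) − 0 = 0, and there is no ∂_3, so H_2 ≅ 0.

As a check, the Euler characteristic is 6 − 15 + 10 = 1, which agrees with 1 − 0 + 0 = 1.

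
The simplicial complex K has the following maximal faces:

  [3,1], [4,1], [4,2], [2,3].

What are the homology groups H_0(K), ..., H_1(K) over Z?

We work with the vertex ordering 1 < 2 < 3 < 4. The simplices of K, each written with vertices in increasing order, are:

  0-simplices (4): [1], [2], [3], [4]
  1-simplices (4): [1,3], [1,4], [2,3], [2,4]

giving chain groups C_0 ≅ Z^4, C_1 ≅ Z^4.

The boundary map ∂_1: C_1 → C_0 maps an edge to its endpoints' difference, ∂[p,q] = q − p. For instance
  ∂[1,3] = [3] − [1].
The resulting 4×4 matrix has rank 3, and its Smith normal form has invariant factors (1,1,1).

Now H_k = ker ∂_k / im ∂_{k+1}, so:

  H_0: rank C_0 − rank ∂_1 = 4 − 3 = 1, and the invariant factors of ∂_1 are all 1, so H_0 ≅ Z.
  H_1: rank ker ∂_1 − rank ∂_2 = (4 − 3) − 0 = 1, and there is no ∂_2, so H_1 ≅ Z.

H_0 ≅ Z,  H_1 ≅ Z.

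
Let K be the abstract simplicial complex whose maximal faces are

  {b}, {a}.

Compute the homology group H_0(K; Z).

K has 2 vertices.
rank ∂_0 = 0, rank ∂_1 = 0 ⇒ b_0 = 2 − 0 − 0 = 2. So H_0 = Z^2.

H_0 = Z^2.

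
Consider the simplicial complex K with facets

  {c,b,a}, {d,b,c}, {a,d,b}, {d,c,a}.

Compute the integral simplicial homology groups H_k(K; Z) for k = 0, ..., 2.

H_0 = Z,  H_1 = 0,  H_2 = Z.

Take the total order a < b < c < d on the vertex set. Then K (dimension 2) consists of the simplices:

  0-simplices (4): a, b, c, d
  1-simplices (6): ab, ac, ad, bc, bd, cd
  2-simplices (4): abc, abd, acd, bcd

Hence C_0 ≅ Z^4, C_1 ≅ Z^6, C_2 ≅ Z^4.

Boundary ∂_1: C_1 → C_0 sends each edge [p,q] (with p < q) to q − p. For instance
  ∂ac = c − a.
As a 4×6 matrix over Z this has rank 3, with invariant factors (1,1,1).

The boundary map ∂_2: C_2 → C_1 acts by ∂[p,q,r] = [q,r] − [p,r] + [p,q]. For instance
  ∂abd = bd − ad + ab,
  ∂bcd = cd − bd + bc.
As a 6×4 matrix over Z this has rank 3, with invariant factors (1,1,1).

Now H_k = ker ∂_k / im ∂_{k+1}, so:

  H_0: rank C_0 − rank ∂_1 = 4 − 3 = 1, and the invariant factors of ∂_1 are all 1, so H_0 ≅ Z.
  H_1: rank ker ∂_1 − rank ∂_2 = (6 − 3) − 3 = 0, and the invariant factors of ∂_2 are all 1, so H_1 ≅ 0.
  H_2: rank ker ∂_2 − rank ∂_3 = (4 − 3) − 0 = 1, and there is no ∂_3, so H_2 ≅ Z.

As a check, the Euler characteristic is 4 − 6 + 4 = 2, which agrees with 1 − 0 + 1 = 2.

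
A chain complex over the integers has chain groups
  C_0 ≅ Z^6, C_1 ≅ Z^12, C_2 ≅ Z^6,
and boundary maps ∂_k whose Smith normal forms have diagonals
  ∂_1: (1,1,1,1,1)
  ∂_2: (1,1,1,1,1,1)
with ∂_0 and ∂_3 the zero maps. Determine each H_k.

H_0: b_0 = 6 − 0 − 5 = 1; torsion from ∂_1 factors > 1: none. So H_0 = Z.
H_1: b_1 = 12 − 5 − 6 = 1; torsion from ∂_2 factors > 1: none. So H_1 = Z.
H_2: b_2 = 6 − 6 − 0 = 0; torsion from ∂_3 factors > 1: none. So H_2 = 0.

H_0 = Z,  H_1 = Z,  H_2 = 0.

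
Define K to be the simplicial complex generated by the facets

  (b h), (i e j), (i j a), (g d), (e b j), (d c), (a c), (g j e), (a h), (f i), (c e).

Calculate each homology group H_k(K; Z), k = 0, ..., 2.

Take the total order a < b < c < d < e < f < g < h < i < j on the vertex set. Then K (dimension 2) consists of the simplices:

  0-simplices (10): a, b, c, d, e, f, g, h, i, j
  1-simplices (16): ac, ah, ai, aj, be, bh, bj, cd, ce, dg, eg, ei, ej, fi, gj, ij
  2-simplices (4): aij, bej, egj, eij

so the chain groups are C_0 ≅ Z^10, C_1 ≅ Z^16, C_2 ≅ Z^4.

The boundary map ∂_1: C_1 → C_0 sends each edge [p,q] (with p < q) to q − p. For instance
  ∂cd = d − c.
The resulting 10×16 matrix has rank 9, and its Smith normal form has invariant factors (1,1,1,1,1,1,1,1,1).

Boundary ∂_2: C_2 → C_1 sends each 2-simplex [p,q,r] to [q,r] − [p,r] + [p,q]. For instance
  ∂eij = ij − ej + ei,
  ∂egj = gj − ej + eg.
The 16×4 boundary matrix has rank 4 and Smith normal form diag(1,1,1,1).

Now H_k = ker ∂_k / im ∂_{k+1}, so:

  H_0: rank C_0 − rank ∂_1 = 10 − 9 = 1, and the invariant factors of ∂_1 are all 1, so H_0 = Z.
  H_1: rank ker ∂_1 − rank ∂_2 = (16 − 9) − 4 = 3, and the invariant factors of ∂_2 are all 1, so H_1 = Z^3.
  H_2: rank ker ∂_2 − rank ∂_3 = (4 − 4) − 0 = 0, and there is no ∂_3, so H_2 = 0.

H_0 = Z,  H_1 = Z^3,  H_2 = 0.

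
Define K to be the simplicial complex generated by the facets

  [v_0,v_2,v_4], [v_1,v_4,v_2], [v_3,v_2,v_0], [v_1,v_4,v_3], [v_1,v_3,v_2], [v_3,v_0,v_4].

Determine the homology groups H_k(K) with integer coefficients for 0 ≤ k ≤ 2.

H_0 = Z,  H_1 = 0,  H_2 = Z.

We work with the vertex ordering v_0 < v_1 < v_2 < v_3 < v_4. The simplices of K, each written with vertices in increasing order, are:

  0-simplices (5): [v_0], [v_1], [v_2], [v_3], [v_4]
  1-simplices (9): [v_0,v_2], [v_0,v_3], [v_0,v_4], [v_1,v_2], [v_1,v_3], [v_1,v_4], [v_2,v_3], [v_2,v_4], [v_3,v_4]
  2-simplices (6): [v_0,v_2,v_3], [v_0,v_2,v_4], [v_0,v_3,v_4], [v_1,v_2,v_3], [v_1,v_2,v_4], [v_1,v_3,v_4]

giving chain groups C_0 ≅ Z^5, C_1 ≅ Z^9, C_2 ≅ Z^6.

∂_1: C_1 → C_0 sends each edge [p,q] (with p < q) to q − p.
The resulting 5×9 matrix has rank 4, and its Smith normal form has invariant factors (1,1,1,1).

Boundary ∂_2: C_2 → C_1 maps a triangle to the signed sum of its edges. For instance
  ∂[v_0,v_3,v_4] = [v_3,v_4] − [v_0,v_4] + [v_0,v_3],
  ∂[v_1,v_2,v_4] = [v_2,v_4] − [v_1,v_4] + [v_1,v_2].
This gives a 9×6 integer matrix of rank 5; reducing to Smith normal form yields diagonal entries (1,1,1,1,1).

Now H_k = ker ∂_k / im ∂_{k+1}, so:

  H_0: rank C_0 − rank ∂_1 = 5 − 4 = 1, and the invariant factors of ∂_1 are all 1, so H_0 ≅ Z.
  H_1: rank ker ∂_1 − rank ∂_2 = (9 − 4) − 5 = 0, and the invariant factors of ∂_2 are all 1, so H_1 ≅ 0.
  H_2: rank ker ∂_2 − rank ∂_3 = (6 − 5) − 0 = 1, and there is no ∂_3, so H_2 ≅ Z.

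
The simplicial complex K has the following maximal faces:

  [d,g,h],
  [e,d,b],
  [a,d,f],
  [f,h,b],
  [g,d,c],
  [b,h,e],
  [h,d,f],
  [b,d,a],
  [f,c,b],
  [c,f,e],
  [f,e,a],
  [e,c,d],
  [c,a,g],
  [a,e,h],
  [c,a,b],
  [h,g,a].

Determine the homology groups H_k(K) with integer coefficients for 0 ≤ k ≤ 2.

H_0 ≅ Z,  H_1 ≅ Z^2,  H_2 ≅ Z.

We work with the vertex ordering a < b < c < d < e < f < g < h. The simplices of K, each written with vertices in increasing order, are:

  0-simplices (8): a, b, c, d, e, f, g, h
  1-simplices (24): ab, ac, ad, ae, af, ag, ah, bc, bd, be, bf, bh, cd, ce, cf, cg, de, df, dg, dh, ef, eh, fh, gh
  2-simplices (16): abc, abd, acg, adf, aef, aeh, agh, bcf, bde, beh, bfh, cde, cdg, cef, dfh, dgh

so the chain groups are C_0 ≅ Z^8, C_1 ≅ Z^24, C_2 ≅ Z^16.

Boundary ∂_1: C_1 → C_0 sends each edge [p,q] (with p < q) to q − p. For instance
  ∂bd = d − b.
The resulting 8×24 matrix has rank 7, and its Smith normal form has invariant factors (1,1,1,1,1,1,1).

Boundary ∂_2: C_2 → C_1 acts by ∂[p,q,r] = [q,r] − [p,r] + [p,q]. For instance
  ∂adf = df − af + ad,
  ∂cde = de − ce + cd.
As a 24×16 matrix over Z this has rank 15, with invariant factors (1,1,1,1,1,1,1,1,1,1,1,1,1,1,1).

From H_k ≅ ker(∂_k) / im(∂_{k+1}) we obtain:

  H_0: rank C_0 − rank ∂_1 = 8 − 7 = 1, and the invariant factors of ∂_1 are all 1, so H_0 = Z.
  H_1: rank ker ∂_1 − rank ∂_2 = (24 − 7) − 15 = 2, and the invariant factors of ∂_2 are all 1, so H_1 = Z^2.
  H_2: rank ker ∂_2 − rank ∂_3 = (16 − 15) − 0 = 1, and there is no ∂_3, so H_2 = Z.

As a check, the Euler characteristic is 8 − 24 + 16 = 0, which agrees with 1 − 2 + 1 = 0.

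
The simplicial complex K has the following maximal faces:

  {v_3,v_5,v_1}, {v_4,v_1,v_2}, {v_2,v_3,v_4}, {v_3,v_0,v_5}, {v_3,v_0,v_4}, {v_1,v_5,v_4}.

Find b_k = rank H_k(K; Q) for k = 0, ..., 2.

K has 6 vertices, 12 edges, 6 triangles.
rank ∂_0 = 0, rank ∂_1 = 5 ⇒ b_0 = 6 − 0 − 5 = 1; all invariant factors of ∂_1 are 1 so no torsion. So H_0 ≅ Z.
rank ∂_1 = 5, rank ∂_2 = 6 ⇒ b_1 = 12 − 5 − 6 = 1; all invariant factors of ∂_2 are 1 so no torsion. So H_1 ≅ Z.
rank ∂_2 = 6, rank ∂_3 = 0 ⇒ b_2 = 6 − 6 − 0 = 0. So H_2 ≅ 0.

b_0 = 1, b_1 = 1, b_2 = 0.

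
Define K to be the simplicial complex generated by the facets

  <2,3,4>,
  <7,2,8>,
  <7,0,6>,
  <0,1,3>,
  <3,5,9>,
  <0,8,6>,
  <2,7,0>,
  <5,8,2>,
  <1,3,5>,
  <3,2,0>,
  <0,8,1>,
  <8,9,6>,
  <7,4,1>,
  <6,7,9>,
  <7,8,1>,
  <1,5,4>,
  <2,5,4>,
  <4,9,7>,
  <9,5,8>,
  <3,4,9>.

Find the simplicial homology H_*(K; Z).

H_0 = Z,  H_1 = Z ⊕ Z/2Z,  H_2 = 0.

Order the vertices as 0 < 1 < 2 < 3 < 4 < 5 < 6 < 7 < 8 < 9. Listing each simplex with vertices in this order, K has dimension 2 with simplices:

  0-simplices (10): [0], [1], [2], [3], [4], [5], [6], [7], [8], [9]
  1-simplices (30): (30 of them)
  2-simplices (20): (20 of them)

Hence C_0 ≅ Z^10, C_1 ≅ Z^30, C_2 ≅ Z^20.

The boundary map ∂_1: C_1 → C_0 sends each edge [p,q] (with p < q) to q − p.
As a 10×30 matrix over Z this has rank 9, with invariant factors (1,1,1,1,1,1,1,1,1).

Boundary ∂_2: C_2 → C_1 maps a triangle to the signed sum of its edges. For instance
  ∂[3,4,9] = [4,9] − [3,9] + [3,4],
  ∂[0,6,7] = [6,7] − [0,7] + [0,6].
As a 30×20 matrix over Z this has rank 20, with invariant factors (1,1,1,1,1,1,1,1,1,1,1,1,1,1,1,1,1,1,1,2).

Reading off H_k = ker ∂_k / im ∂_{k+1}:

  H_0: rank C_0 − rank ∂_1 = 10 − 9 = 1, and the invariant factors of ∂_1 are all 1, so H_0 = Z.
  H_1: rank ker ∂_1 − rank ∂_2 = (30 − 9) − 20 = 1, and ∂_2 has invariant factor 2 > 1, so H_1 = Z ⊕ Z/2Z.
  H_2: rank ker ∂_2 − rank ∂_3 = (20 − 20) − 0 = 0, and there is no ∂_3, so H_2 = 0.

As a check, the Euler characteristic is 10 − 30 + 20 = 0, which agrees with 1 − 1 + 0 = 0.
(K is a triangulation of the Klein bottle.)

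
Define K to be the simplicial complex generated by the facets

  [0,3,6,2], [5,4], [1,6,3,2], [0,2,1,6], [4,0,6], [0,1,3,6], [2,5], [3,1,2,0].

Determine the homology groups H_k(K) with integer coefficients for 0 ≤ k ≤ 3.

H_0 = Z,  H_1 = Z,  H_2 = 0,  H_3 = Z.

Order the vertices as 0 < 1 < 2 < 3 < 4 < 5 < 6. Listing each simplex with vertices in this order, K has dimension 3 with simplices:

  0-simplices (7): [0], [1], [2], [3], [4], [5], [6]
  1-simplices (14): [0,1], [0,2], [0,3], [0,4], [0,6], [1,2], [1,3], [1,6], [2,3], [2,5], [2,6], [3,6], [4,5], [4,6]
  2-simplices (11): [0,1,2], [0,1,3], [0,1,6], [0,2,3], [0,2,6], [0,3,6], [0,4,6], [1,2,3], [1,2,6], [1,3,6], [2,3,6]
  3-simplices (5): [0,1,2,3], [0,1,2,6], [0,1,3,6], [0,2,3,6], [1,2,3,6]

Hence C_0 ≅ Z^7, C_1 ≅ Z^14, C_2 ≅ Z^11, C_3 ≅ Z^5.

Boundary ∂_1: C_1 → C_0 sends each edge [p,q] (with p < q) to q − p.
The 7×14 boundary matrix has rank 6 and Smith normal form diag(1,1,1,1,1,1).

The boundary map ∂_2: C_2 → C_1 sends each 2-simplex [p,q,r] to [q,r] − [p,r] + [p,q]. For instance
  ∂[0,1,2] = [1,2] − [0,2] + [0,1],
  ∂[0,3,6] = [3,6] − [0,6] + [0,3].
This gives a 14×11 integer matrix of rank 7; reducing to Smith normal form yields diagonal entries (1,1,1,1,1,1,1).

Boundary ∂_3: C_3 → C_2 sends each 3-simplex σ to the alternating sum Σ_i (−1)^i (σ with its i-th vertex removed). For instance
  ∂[0,1,2,3] = [1,2,3] − [0,2,3] + [0,1,3] − [0,1,2],
  ∂[0,1,3,6] = [1,3,6] − [0,3,6] + [0,1,6] − [0,1,3].
As a 11×5 matrix over Z this has rank 4, with invariant factors (1,1,1,1).

Now H_k = ker ∂_k / im ∂_{k+1}, so:

  H_0: rank C_0 − rank ∂_1 = 7 − 6 = 1, and the invariant factors of ∂_1 are all 1, so H_0 ≅ Z.
  H_1: rank ker ∂_1 − rank ∂_2 = (14 − 6) − 7 = 1, and the invariant factors of ∂_2 are all 1, so H_1 ≅ Z.
  H_2: rank ker ∂_2 − rank ∂_3 = (11 − 7) − 4 = 0, and the invariant factors of ∂_3 are all 1, so H_2 ≅ 0.
  H_3: rank ker ∂_3 − rank ∂_4 = (5 − 4) − 0 = 1, and there is no ∂_4, so H_3 ≅ Z.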